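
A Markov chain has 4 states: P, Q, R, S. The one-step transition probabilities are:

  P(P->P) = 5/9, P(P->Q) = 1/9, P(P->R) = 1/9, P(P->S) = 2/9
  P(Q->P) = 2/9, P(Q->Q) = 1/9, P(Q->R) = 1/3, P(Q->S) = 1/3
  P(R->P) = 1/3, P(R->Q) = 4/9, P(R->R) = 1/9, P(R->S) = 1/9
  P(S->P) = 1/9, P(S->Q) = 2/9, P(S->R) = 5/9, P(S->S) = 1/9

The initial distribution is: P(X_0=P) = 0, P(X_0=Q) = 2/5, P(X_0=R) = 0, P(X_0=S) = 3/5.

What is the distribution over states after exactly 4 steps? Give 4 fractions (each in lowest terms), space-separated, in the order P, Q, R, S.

Propagating the distribution step by step (d_{t+1} = d_t * P):
d_0 = (P=0, Q=2/5, R=0, S=3/5)
  d_1[P] = 0*5/9 + 2/5*2/9 + 0*1/3 + 3/5*1/9 = 7/45
  d_1[Q] = 0*1/9 + 2/5*1/9 + 0*4/9 + 3/5*2/9 = 8/45
  d_1[R] = 0*1/9 + 2/5*1/3 + 0*1/9 + 3/5*5/9 = 7/15
  d_1[S] = 0*2/9 + 2/5*1/3 + 0*1/9 + 3/5*1/9 = 1/5
d_1 = (P=7/45, Q=8/45, R=7/15, S=1/5)
  d_2[P] = 7/45*5/9 + 8/45*2/9 + 7/15*1/3 + 1/5*1/9 = 41/135
  d_2[Q] = 7/45*1/9 + 8/45*1/9 + 7/15*4/9 + 1/5*2/9 = 13/45
  d_2[R] = 7/45*1/9 + 8/45*1/3 + 7/15*1/9 + 1/5*5/9 = 97/405
  d_2[S] = 7/45*2/9 + 8/45*1/3 + 7/15*1/9 + 1/5*1/9 = 68/405
d_2 = (P=41/135, Q=13/45, R=97/405, S=68/405)
  d_3[P] = 41/135*5/9 + 13/45*2/9 + 97/405*1/3 + 68/405*1/9 = 1208/3645
  d_3[Q] = 41/135*1/9 + 13/45*1/9 + 97/405*4/9 + 68/405*2/9 = 764/3645
  d_3[R] = 41/135*1/9 + 13/45*1/3 + 97/405*1/9 + 68/405*5/9 = 911/3645
  d_3[S] = 41/135*2/9 + 13/45*1/3 + 97/405*1/9 + 68/405*1/9 = 254/1215
d_3 = (P=1208/3645, Q=764/3645, R=911/3645, S=254/1215)
  d_4[P] = 1208/3645*5/9 + 764/3645*2/9 + 911/3645*1/3 + 254/1215*1/9 = 11063/32805
  d_4[Q] = 1208/3645*1/9 + 764/3645*1/9 + 911/3645*4/9 + 254/1215*2/9 = 476/2187
  d_4[R] = 1208/3645*1/9 + 764/3645*1/3 + 911/3645*1/9 + 254/1215*5/9 = 8221/32805
  d_4[S] = 1208/3645*2/9 + 764/3645*1/3 + 911/3645*1/9 + 254/1215*1/9 = 709/3645
d_4 = (P=11063/32805, Q=476/2187, R=8221/32805, S=709/3645)

Answer: 11063/32805 476/2187 8221/32805 709/3645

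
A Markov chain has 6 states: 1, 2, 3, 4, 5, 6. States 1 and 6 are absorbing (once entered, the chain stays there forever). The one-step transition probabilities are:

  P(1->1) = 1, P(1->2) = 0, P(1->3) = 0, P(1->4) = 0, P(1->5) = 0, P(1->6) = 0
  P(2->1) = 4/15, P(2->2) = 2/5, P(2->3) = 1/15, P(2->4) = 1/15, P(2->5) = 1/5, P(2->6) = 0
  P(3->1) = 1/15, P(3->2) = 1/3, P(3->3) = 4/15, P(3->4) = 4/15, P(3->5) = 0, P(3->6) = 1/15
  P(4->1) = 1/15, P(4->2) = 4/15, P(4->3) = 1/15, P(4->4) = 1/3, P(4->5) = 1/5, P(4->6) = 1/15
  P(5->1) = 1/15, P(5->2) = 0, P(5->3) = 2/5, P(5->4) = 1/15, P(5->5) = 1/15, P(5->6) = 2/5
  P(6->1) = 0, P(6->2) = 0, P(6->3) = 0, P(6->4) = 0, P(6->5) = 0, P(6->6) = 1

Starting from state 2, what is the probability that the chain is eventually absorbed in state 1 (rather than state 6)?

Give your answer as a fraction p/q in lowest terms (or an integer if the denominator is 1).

Let a_i = P(absorbed in 1 | start in state i).
Boundary conditions: a_1 = 1, a_6 = 0.
For each transient state i, a_i = sum_j P(i->j) * a_j:
  a_2 = 4/15*a_1 + 2/5*a_2 + 1/15*a_3 + 1/15*a_4 + 1/5*a_5 + 0*a_6
  a_3 = 1/15*a_1 + 1/3*a_2 + 4/15*a_3 + 4/15*a_4 + 0*a_5 + 1/15*a_6
  a_4 = 1/15*a_1 + 4/15*a_2 + 1/15*a_3 + 1/3*a_4 + 1/5*a_5 + 1/15*a_6
  a_5 = 1/15*a_1 + 0*a_2 + 2/5*a_3 + 1/15*a_4 + 1/15*a_5 + 2/5*a_6

Substituting a_1 = 1 and a_6 = 0, rearrange to (I - Q) a = r where r[i] = P(i -> 1):
  [3/5, -1/15, -1/15, -1/5] . (a_2, a_3, a_4, a_5) = 4/15
  [-1/3, 11/15, -4/15, 0] . (a_2, a_3, a_4, a_5) = 1/15
  [-4/15, -1/15, 2/3, -1/5] . (a_2, a_3, a_4, a_5) = 1/15
  [0, -2/5, -1/15, 14/15] . (a_2, a_3, a_4, a_5) = 1/15

Solving yields:
  a_2 = 6546/9391
  a_3 = 5711/9391
  a_4 = 5175/9391
  a_5 = 3488/9391

Starting state is 2, so the absorption probability is a_2 = 6546/9391.

Answer: 6546/9391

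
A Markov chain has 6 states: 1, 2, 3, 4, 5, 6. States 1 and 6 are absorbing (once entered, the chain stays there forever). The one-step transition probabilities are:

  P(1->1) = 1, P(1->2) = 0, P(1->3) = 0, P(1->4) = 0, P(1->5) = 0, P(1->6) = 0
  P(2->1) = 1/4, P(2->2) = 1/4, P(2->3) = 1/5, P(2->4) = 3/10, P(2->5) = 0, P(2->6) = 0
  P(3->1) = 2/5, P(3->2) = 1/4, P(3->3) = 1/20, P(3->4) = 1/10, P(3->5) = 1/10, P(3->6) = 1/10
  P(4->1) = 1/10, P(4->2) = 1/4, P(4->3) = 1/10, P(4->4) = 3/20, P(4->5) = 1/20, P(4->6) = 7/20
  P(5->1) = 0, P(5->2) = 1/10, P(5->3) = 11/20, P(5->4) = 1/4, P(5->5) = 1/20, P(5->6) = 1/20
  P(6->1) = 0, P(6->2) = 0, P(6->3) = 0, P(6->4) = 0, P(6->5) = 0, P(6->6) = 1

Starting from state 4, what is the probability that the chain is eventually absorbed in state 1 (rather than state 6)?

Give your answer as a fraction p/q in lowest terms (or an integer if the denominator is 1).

Answer: 14146/31863

Derivation:
Let a_i = P(absorbed in 1 | start in state i).
Boundary conditions: a_1 = 1, a_6 = 0.
For each transient state i, a_i = sum_j P(i->j) * a_j:
  a_2 = 1/4*a_1 + 1/4*a_2 + 1/5*a_3 + 3/10*a_4 + 0*a_5 + 0*a_6
  a_3 = 2/5*a_1 + 1/4*a_2 + 1/20*a_3 + 1/10*a_4 + 1/10*a_5 + 1/10*a_6
  a_4 = 1/10*a_1 + 1/4*a_2 + 1/10*a_3 + 3/20*a_4 + 1/20*a_5 + 7/20*a_6
  a_5 = 0*a_1 + 1/10*a_2 + 11/20*a_3 + 1/4*a_4 + 1/20*a_5 + 1/20*a_6

Substituting a_1 = 1 and a_6 = 0, rearrange to (I - Q) a = r where r[i] = P(i -> 1):
  [3/4, -1/5, -3/10, 0] . (a_2, a_3, a_4, a_5) = 1/4
  [-1/4, 19/20, -1/10, -1/10] . (a_2, a_3, a_4, a_5) = 2/5
  [-1/4, -1/10, 17/20, -1/20] . (a_2, a_3, a_4, a_5) = 1/10
  [-1/10, -11/20, -1/4, 19/20] . (a_2, a_3, a_4, a_5) = 0

Solving yields:
  a_2 = 7455/10621
  a_3 = 7607/10621
  a_4 = 14146/31863
  a_5 = 19289/31863

Starting state is 4, so the absorption probability is a_4 = 14146/31863.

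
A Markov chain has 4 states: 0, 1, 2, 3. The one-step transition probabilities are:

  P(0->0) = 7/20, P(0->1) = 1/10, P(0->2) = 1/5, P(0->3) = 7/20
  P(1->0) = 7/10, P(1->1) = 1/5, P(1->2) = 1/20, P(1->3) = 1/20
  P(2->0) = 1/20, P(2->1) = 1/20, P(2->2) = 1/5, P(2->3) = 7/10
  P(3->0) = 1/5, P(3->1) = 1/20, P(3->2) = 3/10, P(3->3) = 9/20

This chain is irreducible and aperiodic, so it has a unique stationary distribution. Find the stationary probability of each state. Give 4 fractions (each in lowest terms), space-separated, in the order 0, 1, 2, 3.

Answer: 475/2007 146/2007 157/669 305/669

Derivation:
The stationary distribution satisfies pi = pi * P, i.e.:
  pi_0 = 7/20*pi_0 + 7/10*pi_1 + 1/20*pi_2 + 1/5*pi_3
  pi_1 = 1/10*pi_0 + 1/5*pi_1 + 1/20*pi_2 + 1/20*pi_3
  pi_2 = 1/5*pi_0 + 1/20*pi_1 + 1/5*pi_2 + 3/10*pi_3
  pi_3 = 7/20*pi_0 + 1/20*pi_1 + 7/10*pi_2 + 9/20*pi_3
with normalization: pi_0 + pi_1 + pi_2 + pi_3 = 1.

Using the first 3 balance equations plus normalization, the linear system A*pi = b is:
  [-13/20, 7/10, 1/20, 1/5] . pi = 0
  [1/10, -4/5, 1/20, 1/20] . pi = 0
  [1/5, 1/20, -4/5, 3/10] . pi = 0
  [1, 1, 1, 1] . pi = 1

Solving yields:
  pi_0 = 475/2007
  pi_1 = 146/2007
  pi_2 = 157/669
  pi_3 = 305/669

Verification (pi * P):
  475/2007*7/20 + 146/2007*7/10 + 157/669*1/20 + 305/669*1/5 = 475/2007 = pi_0  (ok)
  475/2007*1/10 + 146/2007*1/5 + 157/669*1/20 + 305/669*1/20 = 146/2007 = pi_1  (ok)
  475/2007*1/5 + 146/2007*1/20 + 157/669*1/5 + 305/669*3/10 = 157/669 = pi_2  (ok)
  475/2007*7/20 + 146/2007*1/20 + 157/669*7/10 + 305/669*9/20 = 305/669 = pi_3  (ok)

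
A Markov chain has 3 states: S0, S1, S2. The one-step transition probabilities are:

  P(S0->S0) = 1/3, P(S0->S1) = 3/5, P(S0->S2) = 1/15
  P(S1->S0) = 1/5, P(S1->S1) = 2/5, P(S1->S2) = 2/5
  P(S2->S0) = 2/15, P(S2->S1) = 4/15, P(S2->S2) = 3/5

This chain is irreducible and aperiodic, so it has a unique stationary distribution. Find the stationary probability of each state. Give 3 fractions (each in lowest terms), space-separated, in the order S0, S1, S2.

The stationary distribution satisfies pi = pi * P, i.e.:
  pi_S0 = 1/3*pi_S0 + 1/5*pi_S1 + 2/15*pi_S2
  pi_S1 = 3/5*pi_S0 + 2/5*pi_S1 + 4/15*pi_S2
  pi_S2 = 1/15*pi_S0 + 2/5*pi_S1 + 3/5*pi_S2
with normalization: pi_S0 + pi_S1 + pi_S2 = 1.

Using the first 2 balance equations plus normalization, the linear system A*pi = b is:
  [-2/3, 1/5, 2/15] . pi = 0
  [3/5, -3/5, 4/15] . pi = 0
  [1, 1, 1] . pi = 1

Solving yields:
  pi_S0 = 30/151
  pi_S1 = 58/151
  pi_S2 = 63/151

Verification (pi * P):
  30/151*1/3 + 58/151*1/5 + 63/151*2/15 = 30/151 = pi_S0  (ok)
  30/151*3/5 + 58/151*2/5 + 63/151*4/15 = 58/151 = pi_S1  (ok)
  30/151*1/15 + 58/151*2/5 + 63/151*3/5 = 63/151 = pi_S2  (ok)

Answer: 30/151 58/151 63/151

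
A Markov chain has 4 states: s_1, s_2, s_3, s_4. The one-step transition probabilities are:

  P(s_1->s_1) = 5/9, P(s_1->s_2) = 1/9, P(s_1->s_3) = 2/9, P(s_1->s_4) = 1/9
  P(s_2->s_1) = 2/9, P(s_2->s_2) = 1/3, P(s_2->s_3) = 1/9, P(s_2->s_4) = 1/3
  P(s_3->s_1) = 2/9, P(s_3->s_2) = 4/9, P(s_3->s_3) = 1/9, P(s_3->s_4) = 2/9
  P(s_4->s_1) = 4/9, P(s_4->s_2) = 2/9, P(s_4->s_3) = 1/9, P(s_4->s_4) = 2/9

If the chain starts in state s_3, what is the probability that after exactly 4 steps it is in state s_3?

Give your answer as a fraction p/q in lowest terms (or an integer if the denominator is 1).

Answer: 1015/6561

Derivation:
Computing P^4 by repeated multiplication:
P^1 =
  s_1: [5/9, 1/9, 2/9, 1/9]
  s_2: [2/9, 1/3, 1/9, 1/3]
  s_3: [2/9, 4/9, 1/9, 2/9]
  s_4: [4/9, 2/9, 1/9, 2/9]
P^2 =
  s_1: [35/81, 2/9, 14/81, 14/81]
  s_2: [10/27, 7/27, 11/81, 19/81]
  s_3: [28/81, 22/81, 11/81, 20/81]
  s_4: [34/81, 2/9, 13/81, 16/81]
P^3 =
  s_1: [295/729, 173/729, 116/729, 145/729]
  s_2: [290/729, 175/729, 37/243, 17/81]
  s_3: [286/729, 178/729, 109/729, 52/243]
  s_4: [296/729, 172/729, 115/729, 146/729]
P^4 =
  s_1: [2633/6561, 1568/6561, 1024/6561, 1336/6561]
  s_2: [878/2187, 1565/6561, 1019/6561, 1343/6561]
  s_3: [292/729, 1568/6561, 1015/6561, 50/243]
  s_4: [2638/6561, 1564/6561, 1025/6561, 1334/6561]

(P^4)[s_3 -> s_3] = 1015/6561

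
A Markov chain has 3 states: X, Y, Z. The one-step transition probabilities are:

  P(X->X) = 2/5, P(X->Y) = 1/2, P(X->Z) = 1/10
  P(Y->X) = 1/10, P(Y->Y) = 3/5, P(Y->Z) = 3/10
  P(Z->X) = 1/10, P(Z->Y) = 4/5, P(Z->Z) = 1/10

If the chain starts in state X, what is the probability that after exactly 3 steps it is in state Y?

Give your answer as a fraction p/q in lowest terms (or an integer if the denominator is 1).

Computing P^3 by repeated multiplication:
P^1 =
  X: [2/5, 1/2, 1/10]
  Y: [1/10, 3/5, 3/10]
  Z: [1/10, 4/5, 1/10]
P^2 =
  X: [11/50, 29/50, 1/5]
  Y: [13/100, 13/20, 11/50]
  Z: [13/100, 61/100, 13/50]
P^3 =
  X: [83/500, 309/500, 27/125]
  Y: [139/1000, 631/1000, 23/100]
  Z: [139/1000, 639/1000, 111/500]

(P^3)[X -> Y] = 309/500

Answer: 309/500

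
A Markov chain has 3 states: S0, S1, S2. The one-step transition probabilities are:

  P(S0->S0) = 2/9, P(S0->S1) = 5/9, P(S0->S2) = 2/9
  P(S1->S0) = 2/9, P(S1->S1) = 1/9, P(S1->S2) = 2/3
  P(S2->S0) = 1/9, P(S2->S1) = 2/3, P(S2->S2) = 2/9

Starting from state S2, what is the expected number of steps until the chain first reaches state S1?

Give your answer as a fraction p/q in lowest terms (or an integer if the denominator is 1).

Answer: 72/47

Derivation:
Let h_i = expected steps to first reach S1 from state i.
Boundary: h_S1 = 0.
First-step equations for the other states:
  h_S0 = 1 + 2/9*h_S0 + 5/9*h_S1 + 2/9*h_S2
  h_S2 = 1 + 1/9*h_S0 + 2/3*h_S1 + 2/9*h_S2

Substituting h_S1 = 0 and rearranging gives the linear system (I - Q) h = 1:
  [7/9, -2/9] . (h_S0, h_S2) = 1
  [-1/9, 7/9] . (h_S0, h_S2) = 1

Solving yields:
  h_S0 = 81/47
  h_S2 = 72/47

Starting state is S2, so the expected hitting time is h_S2 = 72/47.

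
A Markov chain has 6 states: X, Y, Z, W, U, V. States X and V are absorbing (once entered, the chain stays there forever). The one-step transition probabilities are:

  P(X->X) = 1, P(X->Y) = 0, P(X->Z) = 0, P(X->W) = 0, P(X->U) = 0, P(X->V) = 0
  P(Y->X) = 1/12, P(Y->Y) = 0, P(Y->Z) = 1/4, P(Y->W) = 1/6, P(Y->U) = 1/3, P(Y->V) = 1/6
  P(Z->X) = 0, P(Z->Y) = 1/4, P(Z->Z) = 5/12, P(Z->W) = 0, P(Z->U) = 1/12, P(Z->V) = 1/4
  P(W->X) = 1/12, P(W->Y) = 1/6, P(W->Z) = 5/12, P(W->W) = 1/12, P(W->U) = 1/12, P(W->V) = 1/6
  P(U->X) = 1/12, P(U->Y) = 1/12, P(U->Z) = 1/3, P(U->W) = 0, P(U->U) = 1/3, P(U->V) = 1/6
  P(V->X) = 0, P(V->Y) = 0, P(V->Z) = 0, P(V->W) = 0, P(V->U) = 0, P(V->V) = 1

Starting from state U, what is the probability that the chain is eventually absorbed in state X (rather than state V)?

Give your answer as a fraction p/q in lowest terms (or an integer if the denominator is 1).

Let a_i = P(absorbed in X | start in state i).
Boundary conditions: a_X = 1, a_V = 0.
For each transient state i, a_i = sum_j P(i->j) * a_j:
  a_Y = 1/12*a_X + 0*a_Y + 1/4*a_Z + 1/6*a_W + 1/3*a_U + 1/6*a_V
  a_Z = 0*a_X + 1/4*a_Y + 5/12*a_Z + 0*a_W + 1/12*a_U + 1/4*a_V
  a_W = 1/12*a_X + 1/6*a_Y + 5/12*a_Z + 1/12*a_W + 1/12*a_U + 1/6*a_V
  a_U = 1/12*a_X + 1/12*a_Y + 1/3*a_Z + 0*a_W + 1/3*a_U + 1/6*a_V

Substituting a_X = 1 and a_V = 0, rearrange to (I - Q) a = r where r[i] = P(i -> X):
  [1, -1/4, -1/6, -1/3] . (a_Y, a_Z, a_W, a_U) = 1/12
  [-1/4, 7/12, 0, -1/12] . (a_Y, a_Z, a_W, a_U) = 0
  [-1/6, -5/12, 11/12, -1/12] . (a_Y, a_Z, a_W, a_U) = 1/12
  [-1/12, -1/3, 0, 2/3] . (a_Y, a_Z, a_W, a_U) = 1/12

Solving yields:
  a_Y = 347/1569
  a_Z = 197/1569
  a_W = 326/1569
  a_U = 338/1569

Starting state is U, so the absorption probability is a_U = 338/1569.

Answer: 338/1569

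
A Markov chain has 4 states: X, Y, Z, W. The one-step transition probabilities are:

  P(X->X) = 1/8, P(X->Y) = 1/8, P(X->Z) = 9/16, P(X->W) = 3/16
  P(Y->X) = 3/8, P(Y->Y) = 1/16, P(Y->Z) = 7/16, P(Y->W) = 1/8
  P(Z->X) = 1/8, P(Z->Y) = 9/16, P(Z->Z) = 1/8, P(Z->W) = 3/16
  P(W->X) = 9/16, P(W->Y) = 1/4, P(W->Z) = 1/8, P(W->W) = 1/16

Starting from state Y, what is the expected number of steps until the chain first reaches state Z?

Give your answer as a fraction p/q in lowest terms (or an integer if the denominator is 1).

Answer: 5392/2345

Derivation:
Let h_i = expected steps to first reach Z from state i.
Boundary: h_Z = 0.
First-step equations for the other states:
  h_X = 1 + 1/8*h_X + 1/8*h_Y + 9/16*h_Z + 3/16*h_W
  h_Y = 1 + 3/8*h_X + 1/16*h_Y + 7/16*h_Z + 1/8*h_W
  h_W = 1 + 9/16*h_X + 1/4*h_Y + 1/8*h_Z + 1/16*h_W

Substituting h_Z = 0 and rearranging gives the linear system (I - Q) h = 1:
  [7/8, -1/8, -3/16] . (h_X, h_Y, h_W) = 1
  [-3/8, 15/16, -1/8] . (h_X, h_Y, h_W) = 1
  [-9/16, -1/4, 15/16] . (h_X, h_Y, h_W) = 1

Solving yields:
  h_X = 704/335
  h_Y = 5392/2345
  h_W = 6896/2345

Starting state is Y, so the expected hitting time is h_Y = 5392/2345.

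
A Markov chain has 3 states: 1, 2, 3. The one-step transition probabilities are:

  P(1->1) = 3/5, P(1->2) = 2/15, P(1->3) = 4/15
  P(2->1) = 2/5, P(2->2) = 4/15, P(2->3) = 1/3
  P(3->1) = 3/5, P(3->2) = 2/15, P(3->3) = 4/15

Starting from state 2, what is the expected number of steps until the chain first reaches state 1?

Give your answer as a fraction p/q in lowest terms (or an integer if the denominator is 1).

Answer: 80/37

Derivation:
Let h_i = expected steps to first reach 1 from state i.
Boundary: h_1 = 0.
First-step equations for the other states:
  h_2 = 1 + 2/5*h_1 + 4/15*h_2 + 1/3*h_3
  h_3 = 1 + 3/5*h_1 + 2/15*h_2 + 4/15*h_3

Substituting h_1 = 0 and rearranging gives the linear system (I - Q) h = 1:
  [11/15, -1/3] . (h_2, h_3) = 1
  [-2/15, 11/15] . (h_2, h_3) = 1

Solving yields:
  h_2 = 80/37
  h_3 = 65/37

Starting state is 2, so the expected hitting time is h_2 = 80/37.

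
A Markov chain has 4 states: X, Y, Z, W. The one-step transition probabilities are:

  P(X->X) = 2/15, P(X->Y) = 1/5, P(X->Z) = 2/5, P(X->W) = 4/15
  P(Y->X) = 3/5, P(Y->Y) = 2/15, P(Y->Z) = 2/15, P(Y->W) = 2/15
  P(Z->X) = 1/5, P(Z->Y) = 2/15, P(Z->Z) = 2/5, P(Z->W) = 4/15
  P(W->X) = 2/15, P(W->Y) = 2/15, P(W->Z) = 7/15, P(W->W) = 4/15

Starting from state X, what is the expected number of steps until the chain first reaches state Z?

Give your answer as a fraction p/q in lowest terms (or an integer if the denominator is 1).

Answer: 1785/661

Derivation:
Let h_i = expected steps to first reach Z from state i.
Boundary: h_Z = 0.
First-step equations for the other states:
  h_X = 1 + 2/15*h_X + 1/5*h_Y + 2/5*h_Z + 4/15*h_W
  h_Y = 1 + 3/5*h_X + 2/15*h_Y + 2/15*h_Z + 2/15*h_W
  h_W = 1 + 2/15*h_X + 2/15*h_Y + 7/15*h_Z + 4/15*h_W

Substituting h_Z = 0 and rearranging gives the linear system (I - Q) h = 1:
  [13/15, -1/5, -4/15] . (h_X, h_Y, h_W) = 1
  [-3/5, 13/15, -2/15] . (h_X, h_Y, h_W) = 1
  [-2/15, -2/15, 11/15] . (h_X, h_Y, h_W) = 1

Solving yields:
  h_X = 1785/661
  h_Y = 2250/661
  h_W = 1635/661

Starting state is X, so the expected hitting time is h_X = 1785/661.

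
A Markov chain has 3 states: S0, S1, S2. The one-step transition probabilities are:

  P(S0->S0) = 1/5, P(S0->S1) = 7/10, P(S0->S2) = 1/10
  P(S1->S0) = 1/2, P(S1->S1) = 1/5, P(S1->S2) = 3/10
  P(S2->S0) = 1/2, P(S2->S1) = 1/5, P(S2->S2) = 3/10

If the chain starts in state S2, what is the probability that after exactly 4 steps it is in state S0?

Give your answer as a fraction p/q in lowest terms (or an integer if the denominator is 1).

Computing P^4 by repeated multiplication:
P^1 =
  S0: [1/5, 7/10, 1/10]
  S1: [1/2, 1/5, 3/10]
  S2: [1/2, 1/5, 3/10]
P^2 =
  S0: [11/25, 3/10, 13/50]
  S1: [7/20, 9/20, 1/5]
  S2: [7/20, 9/20, 1/5]
P^3 =
  S0: [46/125, 21/50, 53/250]
  S1: [79/200, 3/8, 23/100]
  S2: [79/200, 3/8, 23/100]
P^4 =
  S0: [487/1250, 48/125, 283/1250]
  S1: [763/2000, 159/400, 221/1000]
  S2: [763/2000, 159/400, 221/1000]

(P^4)[S2 -> S0] = 763/2000

Answer: 763/2000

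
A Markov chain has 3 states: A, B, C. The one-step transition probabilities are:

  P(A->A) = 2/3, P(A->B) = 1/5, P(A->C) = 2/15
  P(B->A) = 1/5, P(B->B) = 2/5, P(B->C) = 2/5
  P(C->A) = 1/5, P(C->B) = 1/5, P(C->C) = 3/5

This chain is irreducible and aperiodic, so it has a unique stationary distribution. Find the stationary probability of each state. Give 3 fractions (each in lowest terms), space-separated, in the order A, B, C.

The stationary distribution satisfies pi = pi * P, i.e.:
  pi_A = 2/3*pi_A + 1/5*pi_B + 1/5*pi_C
  pi_B = 1/5*pi_A + 2/5*pi_B + 1/5*pi_C
  pi_C = 2/15*pi_A + 2/5*pi_B + 3/5*pi_C
with normalization: pi_A + pi_B + pi_C = 1.

Using the first 2 balance equations plus normalization, the linear system A*pi = b is:
  [-1/3, 1/5, 1/5] . pi = 0
  [1/5, -3/5, 1/5] . pi = 0
  [1, 1, 1] . pi = 1

Solving yields:
  pi_A = 3/8
  pi_B = 1/4
  pi_C = 3/8

Verification (pi * P):
  3/8*2/3 + 1/4*1/5 + 3/8*1/5 = 3/8 = pi_A  (ok)
  3/8*1/5 + 1/4*2/5 + 3/8*1/5 = 1/4 = pi_B  (ok)
  3/8*2/15 + 1/4*2/5 + 3/8*3/5 = 3/8 = pi_C  (ok)

Answer: 3/8 1/4 3/8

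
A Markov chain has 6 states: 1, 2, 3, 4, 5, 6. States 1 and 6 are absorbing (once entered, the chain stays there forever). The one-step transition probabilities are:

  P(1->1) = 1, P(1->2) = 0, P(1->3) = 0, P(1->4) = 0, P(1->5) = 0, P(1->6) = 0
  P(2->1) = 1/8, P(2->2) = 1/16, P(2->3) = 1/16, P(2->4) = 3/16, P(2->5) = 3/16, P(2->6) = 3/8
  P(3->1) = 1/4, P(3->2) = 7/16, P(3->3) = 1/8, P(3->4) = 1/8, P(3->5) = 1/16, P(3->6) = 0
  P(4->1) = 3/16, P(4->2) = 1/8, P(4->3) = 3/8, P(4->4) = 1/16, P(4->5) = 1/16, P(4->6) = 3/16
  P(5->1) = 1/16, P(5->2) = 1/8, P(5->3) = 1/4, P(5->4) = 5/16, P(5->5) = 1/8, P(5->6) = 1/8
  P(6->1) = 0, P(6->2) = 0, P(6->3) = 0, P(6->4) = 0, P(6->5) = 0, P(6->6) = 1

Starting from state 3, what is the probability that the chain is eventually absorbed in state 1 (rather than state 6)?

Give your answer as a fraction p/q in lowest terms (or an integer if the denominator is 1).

Answer: 17791/30859

Derivation:
Let a_i = P(absorbed in 1 | start in state i).
Boundary conditions: a_1 = 1, a_6 = 0.
For each transient state i, a_i = sum_j P(i->j) * a_j:
  a_2 = 1/8*a_1 + 1/16*a_2 + 1/16*a_3 + 3/16*a_4 + 3/16*a_5 + 3/8*a_6
  a_3 = 1/4*a_1 + 7/16*a_2 + 1/8*a_3 + 1/8*a_4 + 1/16*a_5 + 0*a_6
  a_4 = 3/16*a_1 + 1/8*a_2 + 3/8*a_3 + 1/16*a_4 + 1/16*a_5 + 3/16*a_6
  a_5 = 1/16*a_1 + 1/8*a_2 + 1/4*a_3 + 5/16*a_4 + 1/8*a_5 + 1/8*a_6

Substituting a_1 = 1 and a_6 = 0, rearrange to (I - Q) a = r where r[i] = P(i -> 1):
  [15/16, -1/16, -3/16, -3/16] . (a_2, a_3, a_4, a_5) = 1/8
  [-7/16, 7/8, -1/8, -1/16] . (a_2, a_3, a_4, a_5) = 1/4
  [-1/8, -3/8, 15/16, -1/16] . (a_2, a_3, a_4, a_5) = 3/16
  [-1/8, -1/4, -5/16, 7/8] . (a_2, a_3, a_4, a_5) = 1/16

Solving yields:
  a_2 = 11364/30859
  a_3 = 17791/30859
  a_4 = 15773/30859
  a_5 = 14544/30859

Starting state is 3, so the absorption probability is a_3 = 17791/30859.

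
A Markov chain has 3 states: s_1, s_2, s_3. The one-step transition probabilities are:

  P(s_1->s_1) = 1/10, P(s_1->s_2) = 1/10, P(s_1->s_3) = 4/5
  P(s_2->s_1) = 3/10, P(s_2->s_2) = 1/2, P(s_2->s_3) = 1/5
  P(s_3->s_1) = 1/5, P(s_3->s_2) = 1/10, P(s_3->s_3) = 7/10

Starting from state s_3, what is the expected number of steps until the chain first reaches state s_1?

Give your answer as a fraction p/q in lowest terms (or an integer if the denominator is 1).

Let h_i = expected steps to first reach s_1 from state i.
Boundary: h_s_1 = 0.
First-step equations for the other states:
  h_s_2 = 1 + 3/10*h_s_1 + 1/2*h_s_2 + 1/5*h_s_3
  h_s_3 = 1 + 1/5*h_s_1 + 1/10*h_s_2 + 7/10*h_s_3

Substituting h_s_1 = 0 and rearranging gives the linear system (I - Q) h = 1:
  [1/2, -1/5] . (h_s_2, h_s_3) = 1
  [-1/10, 3/10] . (h_s_2, h_s_3) = 1

Solving yields:
  h_s_2 = 50/13
  h_s_3 = 60/13

Starting state is s_3, so the expected hitting time is h_s_3 = 60/13.

Answer: 60/13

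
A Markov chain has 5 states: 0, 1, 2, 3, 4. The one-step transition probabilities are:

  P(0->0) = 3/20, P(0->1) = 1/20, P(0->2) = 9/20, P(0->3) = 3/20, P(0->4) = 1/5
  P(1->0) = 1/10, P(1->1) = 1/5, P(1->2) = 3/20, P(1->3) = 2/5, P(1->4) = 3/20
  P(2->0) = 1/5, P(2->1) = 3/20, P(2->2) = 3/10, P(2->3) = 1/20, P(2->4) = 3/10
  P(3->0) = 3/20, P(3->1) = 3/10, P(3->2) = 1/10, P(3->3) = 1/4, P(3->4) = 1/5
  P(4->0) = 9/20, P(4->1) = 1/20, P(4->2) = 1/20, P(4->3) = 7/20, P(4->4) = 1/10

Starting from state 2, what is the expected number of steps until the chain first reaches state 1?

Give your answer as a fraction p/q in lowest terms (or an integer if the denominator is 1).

Answer: 85320/11171

Derivation:
Let h_i = expected steps to first reach 1 from state i.
Boundary: h_1 = 0.
First-step equations for the other states:
  h_0 = 1 + 3/20*h_0 + 1/20*h_1 + 9/20*h_2 + 3/20*h_3 + 1/5*h_4
  h_2 = 1 + 1/5*h_0 + 3/20*h_1 + 3/10*h_2 + 1/20*h_3 + 3/10*h_4
  h_3 = 1 + 3/20*h_0 + 3/10*h_1 + 1/10*h_2 + 1/4*h_3 + 1/5*h_4
  h_4 = 1 + 9/20*h_0 + 1/20*h_1 + 1/20*h_2 + 7/20*h_3 + 1/10*h_4

Substituting h_1 = 0 and rearranging gives the linear system (I - Q) h = 1:
  [17/20, -9/20, -3/20, -1/5] . (h_0, h_2, h_3, h_4) = 1
  [-1/5, 7/10, -1/20, -3/10] . (h_0, h_2, h_3, h_4) = 1
  [-3/20, -1/10, 3/4, -1/5] . (h_0, h_2, h_3, h_4) = 1
  [-9/20, -1/20, -7/20, 9/10] . (h_0, h_2, h_3, h_4) = 1

Solving yields:
  h_0 = 91440/11171
  h_2 = 85320/11171
  h_3 = 68420/11171
  h_4 = 89480/11171

Starting state is 2, so the expected hitting time is h_2 = 85320/11171.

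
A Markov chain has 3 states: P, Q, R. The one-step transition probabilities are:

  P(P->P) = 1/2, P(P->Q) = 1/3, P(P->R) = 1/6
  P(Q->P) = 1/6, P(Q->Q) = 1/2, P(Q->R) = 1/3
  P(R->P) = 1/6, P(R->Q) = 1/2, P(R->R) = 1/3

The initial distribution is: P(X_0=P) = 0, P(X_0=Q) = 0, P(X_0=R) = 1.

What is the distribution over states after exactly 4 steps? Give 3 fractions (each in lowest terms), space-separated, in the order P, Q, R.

Answer: 20/81 149/324 95/324

Derivation:
Propagating the distribution step by step (d_{t+1} = d_t * P):
d_0 = (P=0, Q=0, R=1)
  d_1[P] = 0*1/2 + 0*1/6 + 1*1/6 = 1/6
  d_1[Q] = 0*1/3 + 0*1/2 + 1*1/2 = 1/2
  d_1[R] = 0*1/6 + 0*1/3 + 1*1/3 = 1/3
d_1 = (P=1/6, Q=1/2, R=1/3)
  d_2[P] = 1/6*1/2 + 1/2*1/6 + 1/3*1/6 = 2/9
  d_2[Q] = 1/6*1/3 + 1/2*1/2 + 1/3*1/2 = 17/36
  d_2[R] = 1/6*1/6 + 1/2*1/3 + 1/3*1/3 = 11/36
d_2 = (P=2/9, Q=17/36, R=11/36)
  d_3[P] = 2/9*1/2 + 17/36*1/6 + 11/36*1/6 = 13/54
  d_3[Q] = 2/9*1/3 + 17/36*1/2 + 11/36*1/2 = 25/54
  d_3[R] = 2/9*1/6 + 17/36*1/3 + 11/36*1/3 = 8/27
d_3 = (P=13/54, Q=25/54, R=8/27)
  d_4[P] = 13/54*1/2 + 25/54*1/6 + 8/27*1/6 = 20/81
  d_4[Q] = 13/54*1/3 + 25/54*1/2 + 8/27*1/2 = 149/324
  d_4[R] = 13/54*1/6 + 25/54*1/3 + 8/27*1/3 = 95/324
d_4 = (P=20/81, Q=149/324, R=95/324)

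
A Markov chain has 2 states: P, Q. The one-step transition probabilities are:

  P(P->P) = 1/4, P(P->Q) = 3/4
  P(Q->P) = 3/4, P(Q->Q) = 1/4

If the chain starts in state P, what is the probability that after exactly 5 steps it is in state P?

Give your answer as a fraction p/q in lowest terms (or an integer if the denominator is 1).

Answer: 31/64

Derivation:
Computing P^5 by repeated multiplication:
P^1 =
  P: [1/4, 3/4]
  Q: [3/4, 1/4]
P^2 =
  P: [5/8, 3/8]
  Q: [3/8, 5/8]
P^3 =
  P: [7/16, 9/16]
  Q: [9/16, 7/16]
P^4 =
  P: [17/32, 15/32]
  Q: [15/32, 17/32]
P^5 =
  P: [31/64, 33/64]
  Q: [33/64, 31/64]

(P^5)[P -> P] = 31/64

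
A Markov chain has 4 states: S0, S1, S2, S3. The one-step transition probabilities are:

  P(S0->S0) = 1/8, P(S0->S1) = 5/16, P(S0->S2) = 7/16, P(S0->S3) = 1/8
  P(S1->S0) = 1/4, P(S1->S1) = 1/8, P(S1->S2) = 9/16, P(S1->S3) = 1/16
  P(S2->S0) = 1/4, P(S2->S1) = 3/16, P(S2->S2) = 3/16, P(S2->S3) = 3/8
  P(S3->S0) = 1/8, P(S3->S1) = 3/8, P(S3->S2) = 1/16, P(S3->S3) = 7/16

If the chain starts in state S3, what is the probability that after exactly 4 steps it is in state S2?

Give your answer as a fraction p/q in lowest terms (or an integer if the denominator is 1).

Answer: 4815/16384

Derivation:
Computing P^4 by repeated multiplication:
P^1 =
  S0: [1/8, 5/16, 7/16, 1/8]
  S1: [1/4, 1/8, 9/16, 1/16]
  S2: [1/4, 3/16, 3/16, 3/8]
  S3: [1/8, 3/8, 1/16, 7/16]
P^2 =
  S0: [7/32, 53/256, 41/128, 65/256]
  S1: [27/128, 57/256, 37/128, 71/256]
  S2: [11/64, 71/256, 35/128, 71/256]
  S3: [23/128, 67/256, 39/128, 65/256]
P^3 =
  S0: [391/2048, 511/2048, 295/1024, 139/512]
  S1: [387/2048, 129/512, 37/128, 553/2048]
  S2: [397/2048, 499/2048, 307/1024, 269/1024]
  S3: [401/2048, 247/1024, 153/512, 541/2048]
P^4 =
  S0: [3149/16384, 8083/32768, 4831/16384, 8725/32768]
  S1: [789/4096, 8061/32768, 4841/16384, 8713/32768]
  S2: [3161/16384, 8053/32768, 4825/16384, 8743/32768]
  S3: [1577/8192, 8075/32768, 4815/16384, 8755/32768]

(P^4)[S3 -> S2] = 4815/16384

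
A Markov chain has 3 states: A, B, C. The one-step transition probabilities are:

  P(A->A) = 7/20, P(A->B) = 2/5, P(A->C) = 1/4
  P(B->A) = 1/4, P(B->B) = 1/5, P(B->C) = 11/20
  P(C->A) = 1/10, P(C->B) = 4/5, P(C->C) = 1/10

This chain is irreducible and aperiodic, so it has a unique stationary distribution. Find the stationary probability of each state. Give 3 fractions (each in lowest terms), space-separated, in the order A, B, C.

The stationary distribution satisfies pi = pi * P, i.e.:
  pi_A = 7/20*pi_A + 1/4*pi_B + 1/10*pi_C
  pi_B = 2/5*pi_A + 1/5*pi_B + 4/5*pi_C
  pi_C = 1/4*pi_A + 11/20*pi_B + 1/10*pi_C
with normalization: pi_A + pi_B + pi_C = 1.

Using the first 2 balance equations plus normalization, the linear system A*pi = b is:
  [-13/20, 1/4, 1/10] . pi = 0
  [2/5, -4/5, 4/5] . pi = 0
  [1, 1, 1] . pi = 1

Solving yields:
  pi_A = 2/9
  pi_B = 4/9
  pi_C = 1/3

Verification (pi * P):
  2/9*7/20 + 4/9*1/4 + 1/3*1/10 = 2/9 = pi_A  (ok)
  2/9*2/5 + 4/9*1/5 + 1/3*4/5 = 4/9 = pi_B  (ok)
  2/9*1/4 + 4/9*11/20 + 1/3*1/10 = 1/3 = pi_C  (ok)

Answer: 2/9 4/9 1/3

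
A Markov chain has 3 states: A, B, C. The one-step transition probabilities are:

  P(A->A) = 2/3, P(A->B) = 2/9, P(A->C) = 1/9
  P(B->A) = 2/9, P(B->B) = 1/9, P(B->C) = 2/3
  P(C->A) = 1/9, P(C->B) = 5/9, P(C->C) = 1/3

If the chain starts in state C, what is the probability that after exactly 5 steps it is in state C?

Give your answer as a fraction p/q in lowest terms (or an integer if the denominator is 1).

Answer: 21758/59049

Derivation:
Computing P^5 by repeated multiplication:
P^1 =
  A: [2/3, 2/9, 1/9]
  B: [2/9, 1/9, 2/3]
  C: [1/9, 5/9, 1/3]
P^2 =
  A: [41/81, 19/81, 7/27]
  B: [20/81, 35/81, 26/81]
  C: [19/81, 22/81, 40/81]
P^3 =
  A: [305/729, 206/729, 218/729]
  B: [8/27, 205/729, 308/729]
  C: [22/81, 260/729, 271/729]
P^4 =
  A: [820/2187, 1906/6561, 2195/6561]
  B: [2014/6561, 2177/6561, 790/2187]
  C: [1979/6561, 2011/6561, 857/2187]
P^5 =
  A: [20767/59049, 17801/59049, 6827/19683]
  B: [18808/59049, 18055/59049, 22186/59049]
  C: [18467/59049, 18824/59049, 21758/59049]

(P^5)[C -> C] = 21758/59049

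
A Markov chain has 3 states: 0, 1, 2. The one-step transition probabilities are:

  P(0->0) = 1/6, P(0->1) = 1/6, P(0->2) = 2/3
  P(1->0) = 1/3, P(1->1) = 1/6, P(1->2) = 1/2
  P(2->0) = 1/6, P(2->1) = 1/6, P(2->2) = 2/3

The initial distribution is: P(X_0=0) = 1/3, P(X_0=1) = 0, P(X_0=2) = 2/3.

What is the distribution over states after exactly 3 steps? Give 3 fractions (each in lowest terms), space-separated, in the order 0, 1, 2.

Propagating the distribution step by step (d_{t+1} = d_t * P):
d_0 = (0=1/3, 1=0, 2=2/3)
  d_1[0] = 1/3*1/6 + 0*1/3 + 2/3*1/6 = 1/6
  d_1[1] = 1/3*1/6 + 0*1/6 + 2/3*1/6 = 1/6
  d_1[2] = 1/3*2/3 + 0*1/2 + 2/3*2/3 = 2/3
d_1 = (0=1/6, 1=1/6, 2=2/3)
  d_2[0] = 1/6*1/6 + 1/6*1/3 + 2/3*1/6 = 7/36
  d_2[1] = 1/6*1/6 + 1/6*1/6 + 2/3*1/6 = 1/6
  d_2[2] = 1/6*2/3 + 1/6*1/2 + 2/3*2/3 = 23/36
d_2 = (0=7/36, 1=1/6, 2=23/36)
  d_3[0] = 7/36*1/6 + 1/6*1/3 + 23/36*1/6 = 7/36
  d_3[1] = 7/36*1/6 + 1/6*1/6 + 23/36*1/6 = 1/6
  d_3[2] = 7/36*2/3 + 1/6*1/2 + 23/36*2/3 = 23/36
d_3 = (0=7/36, 1=1/6, 2=23/36)

Answer: 7/36 1/6 23/36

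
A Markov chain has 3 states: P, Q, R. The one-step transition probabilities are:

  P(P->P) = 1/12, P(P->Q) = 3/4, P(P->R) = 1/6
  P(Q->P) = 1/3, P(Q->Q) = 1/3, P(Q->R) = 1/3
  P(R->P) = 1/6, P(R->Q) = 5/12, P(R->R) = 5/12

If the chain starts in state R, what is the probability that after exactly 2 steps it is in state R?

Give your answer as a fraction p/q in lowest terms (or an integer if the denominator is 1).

Computing P^2 by repeated multiplication:
P^1 =
  P: [1/12, 3/4, 1/6]
  Q: [1/3, 1/3, 1/3]
  R: [1/6, 5/12, 5/12]
P^2 =
  P: [41/144, 55/144, 1/3]
  Q: [7/36, 1/2, 11/36]
  R: [2/9, 7/16, 49/144]

(P^2)[R -> R] = 49/144

Answer: 49/144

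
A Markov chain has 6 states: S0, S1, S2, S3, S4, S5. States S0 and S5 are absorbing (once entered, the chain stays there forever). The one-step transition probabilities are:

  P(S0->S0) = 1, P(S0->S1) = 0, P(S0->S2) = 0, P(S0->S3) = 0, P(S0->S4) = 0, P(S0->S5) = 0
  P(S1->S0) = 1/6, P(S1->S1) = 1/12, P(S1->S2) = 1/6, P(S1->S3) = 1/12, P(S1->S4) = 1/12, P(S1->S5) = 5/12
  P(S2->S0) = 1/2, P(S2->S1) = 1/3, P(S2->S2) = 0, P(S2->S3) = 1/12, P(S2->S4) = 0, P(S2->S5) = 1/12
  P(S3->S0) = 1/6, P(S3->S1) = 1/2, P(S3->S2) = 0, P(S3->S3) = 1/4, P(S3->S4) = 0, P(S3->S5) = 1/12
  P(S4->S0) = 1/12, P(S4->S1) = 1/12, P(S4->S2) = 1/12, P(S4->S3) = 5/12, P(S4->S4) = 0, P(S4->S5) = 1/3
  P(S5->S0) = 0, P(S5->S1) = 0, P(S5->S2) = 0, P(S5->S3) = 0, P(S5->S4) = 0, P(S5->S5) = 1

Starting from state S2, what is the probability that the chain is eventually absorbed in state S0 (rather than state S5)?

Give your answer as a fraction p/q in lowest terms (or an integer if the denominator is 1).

Answer: 3955/5937

Derivation:
Let a_i = P(absorbed in S0 | start in state i).
Boundary conditions: a_S0 = 1, a_S5 = 0.
For each transient state i, a_i = sum_j P(i->j) * a_j:
  a_S1 = 1/6*a_S0 + 1/12*a_S1 + 1/6*a_S2 + 1/12*a_S3 + 1/12*a_S4 + 5/12*a_S5
  a_S2 = 1/2*a_S0 + 1/3*a_S1 + 0*a_S2 + 1/12*a_S3 + 0*a_S4 + 1/12*a_S5
  a_S3 = 1/6*a_S0 + 1/2*a_S1 + 0*a_S2 + 1/4*a_S3 + 0*a_S4 + 1/12*a_S5
  a_S4 = 1/12*a_S0 + 1/12*a_S1 + 1/12*a_S2 + 5/12*a_S3 + 0*a_S4 + 1/3*a_S5

Substituting a_S0 = 1 and a_S5 = 0, rearrange to (I - Q) a = r where r[i] = P(i -> S0):
  [11/12, -1/6, -1/12, -1/12] . (a_S1, a_S2, a_S3, a_S4) = 1/6
  [-1/3, 1, -1/12, 0] . (a_S1, a_S2, a_S3, a_S4) = 1/2
  [-1/2, 0, 3/4, 0] . (a_S1, a_S2, a_S3, a_S4) = 1/6
  [-1/12, -1/12, -5/12, 1] . (a_S1, a_S2, a_S3, a_S4) = 1/12

Solving yields:
  a_S1 = 2254/5937
  a_S2 = 3955/5937
  a_S3 = 2822/5937
  a_S4 = 2188/5937

Starting state is S2, so the absorption probability is a_S2 = 3955/5937.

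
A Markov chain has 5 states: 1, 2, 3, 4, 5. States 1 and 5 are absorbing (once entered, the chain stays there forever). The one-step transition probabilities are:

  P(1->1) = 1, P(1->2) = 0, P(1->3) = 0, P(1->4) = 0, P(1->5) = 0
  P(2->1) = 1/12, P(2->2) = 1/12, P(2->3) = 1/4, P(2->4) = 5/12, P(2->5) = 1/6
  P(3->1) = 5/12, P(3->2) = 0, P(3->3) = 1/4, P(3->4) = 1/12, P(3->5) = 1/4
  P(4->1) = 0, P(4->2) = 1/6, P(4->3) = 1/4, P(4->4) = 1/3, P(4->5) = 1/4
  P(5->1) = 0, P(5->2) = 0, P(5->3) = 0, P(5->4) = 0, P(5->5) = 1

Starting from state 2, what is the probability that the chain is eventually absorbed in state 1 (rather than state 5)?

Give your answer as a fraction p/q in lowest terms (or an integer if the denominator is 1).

Let a_i = P(absorbed in 1 | start in state i).
Boundary conditions: a_1 = 1, a_5 = 0.
For each transient state i, a_i = sum_j P(i->j) * a_j:
  a_2 = 1/12*a_1 + 1/12*a_2 + 1/4*a_3 + 5/12*a_4 + 1/6*a_5
  a_3 = 5/12*a_1 + 0*a_2 + 1/4*a_3 + 1/12*a_4 + 1/4*a_5
  a_4 = 0*a_1 + 1/6*a_2 + 1/4*a_3 + 1/3*a_4 + 1/4*a_5

Substituting a_1 = 1 and a_5 = 0, rearrange to (I - Q) a = r where r[i] = P(i -> 1):
  [11/12, -1/4, -5/12] . (a_2, a_3, a_4) = 1/12
  [0, 3/4, -1/12] . (a_2, a_3, a_4) = 5/12
  [-1/6, -1/4, 2/3] . (a_2, a_3, a_4) = 0

Solving yields:
  a_2 = 88/221
  a_3 = 392/663
  a_4 = 71/221

Starting state is 2, so the absorption probability is a_2 = 88/221.

Answer: 88/221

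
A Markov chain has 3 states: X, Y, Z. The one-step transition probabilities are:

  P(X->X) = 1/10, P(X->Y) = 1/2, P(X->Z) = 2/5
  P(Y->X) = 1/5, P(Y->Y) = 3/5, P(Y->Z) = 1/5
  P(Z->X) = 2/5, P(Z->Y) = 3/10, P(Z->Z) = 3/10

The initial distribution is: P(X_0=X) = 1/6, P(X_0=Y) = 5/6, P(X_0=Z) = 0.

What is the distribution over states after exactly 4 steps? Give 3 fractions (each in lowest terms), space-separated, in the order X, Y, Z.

Propagating the distribution step by step (d_{t+1} = d_t * P):
d_0 = (X=1/6, Y=5/6, Z=0)
  d_1[X] = 1/6*1/10 + 5/6*1/5 + 0*2/5 = 11/60
  d_1[Y] = 1/6*1/2 + 5/6*3/5 + 0*3/10 = 7/12
  d_1[Z] = 1/6*2/5 + 5/6*1/5 + 0*3/10 = 7/30
d_1 = (X=11/60, Y=7/12, Z=7/30)
  d_2[X] = 11/60*1/10 + 7/12*1/5 + 7/30*2/5 = 137/600
  d_2[Y] = 11/60*1/2 + 7/12*3/5 + 7/30*3/10 = 307/600
  d_2[Z] = 11/60*2/5 + 7/12*1/5 + 7/30*3/10 = 13/50
d_2 = (X=137/600, Y=307/600, Z=13/50)
  d_3[X] = 137/600*1/10 + 307/600*1/5 + 13/50*2/5 = 11/48
  d_3[Y] = 137/600*1/2 + 307/600*3/5 + 13/50*3/10 = 599/1200
  d_3[Z] = 137/600*2/5 + 307/600*1/5 + 13/50*3/10 = 163/600
d_3 = (X=11/48, Y=599/1200, Z=163/600)
  d_4[X] = 11/48*1/10 + 599/1200*1/5 + 163/600*2/5 = 2777/12000
  d_4[Y] = 11/48*1/2 + 599/1200*3/5 + 163/600*3/10 = 5947/12000
  d_4[Z] = 11/48*2/5 + 599/1200*1/5 + 163/600*3/10 = 273/1000
d_4 = (X=2777/12000, Y=5947/12000, Z=273/1000)

Answer: 2777/12000 5947/12000 273/1000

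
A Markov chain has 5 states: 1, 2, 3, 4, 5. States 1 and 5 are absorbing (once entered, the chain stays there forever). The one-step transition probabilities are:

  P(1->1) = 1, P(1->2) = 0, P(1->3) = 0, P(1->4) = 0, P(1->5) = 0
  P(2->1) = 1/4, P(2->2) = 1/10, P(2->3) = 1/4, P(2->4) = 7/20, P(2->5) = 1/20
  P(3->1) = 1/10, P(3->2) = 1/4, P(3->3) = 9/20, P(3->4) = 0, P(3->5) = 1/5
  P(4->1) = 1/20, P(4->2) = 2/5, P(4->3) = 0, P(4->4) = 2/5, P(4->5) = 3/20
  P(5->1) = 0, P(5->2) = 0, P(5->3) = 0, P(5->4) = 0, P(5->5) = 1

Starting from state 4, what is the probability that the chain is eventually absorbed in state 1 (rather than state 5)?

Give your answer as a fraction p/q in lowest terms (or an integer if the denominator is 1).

Let a_i = P(absorbed in 1 | start in state i).
Boundary conditions: a_1 = 1, a_5 = 0.
For each transient state i, a_i = sum_j P(i->j) * a_j:
  a_2 = 1/4*a_1 + 1/10*a_2 + 1/4*a_3 + 7/20*a_4 + 1/20*a_5
  a_3 = 1/10*a_1 + 1/4*a_2 + 9/20*a_3 + 0*a_4 + 1/5*a_5
  a_4 = 1/20*a_1 + 2/5*a_2 + 0*a_3 + 2/5*a_4 + 3/20*a_5

Substituting a_1 = 1 and a_5 = 0, rearrange to (I - Q) a = r where r[i] = P(i -> 1):
  [9/10, -1/4, -7/20] . (a_2, a_3, a_4) = 1/4
  [-1/4, 11/20, 0] . (a_2, a_3, a_4) = 1/10
  [-2/5, 0, 3/5] . (a_2, a_3, a_4) = 1/20

Solving yields:
  a_2 = 857/1460
  a_3 = 131/292
  a_4 = 693/1460

Starting state is 4, so the absorption probability is a_4 = 693/1460.

Answer: 693/1460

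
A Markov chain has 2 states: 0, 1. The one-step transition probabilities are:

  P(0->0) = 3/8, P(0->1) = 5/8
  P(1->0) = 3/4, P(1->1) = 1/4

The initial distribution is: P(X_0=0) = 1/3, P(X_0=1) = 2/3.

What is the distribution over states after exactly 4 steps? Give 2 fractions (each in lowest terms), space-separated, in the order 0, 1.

Propagating the distribution step by step (d_{t+1} = d_t * P):
d_0 = (0=1/3, 1=2/3)
  d_1[0] = 1/3*3/8 + 2/3*3/4 = 5/8
  d_1[1] = 1/3*5/8 + 2/3*1/4 = 3/8
d_1 = (0=5/8, 1=3/8)
  d_2[0] = 5/8*3/8 + 3/8*3/4 = 33/64
  d_2[1] = 5/8*5/8 + 3/8*1/4 = 31/64
d_2 = (0=33/64, 1=31/64)
  d_3[0] = 33/64*3/8 + 31/64*3/4 = 285/512
  d_3[1] = 33/64*5/8 + 31/64*1/4 = 227/512
d_3 = (0=285/512, 1=227/512)
  d_4[0] = 285/512*3/8 + 227/512*3/4 = 2217/4096
  d_4[1] = 285/512*5/8 + 227/512*1/4 = 1879/4096
d_4 = (0=2217/4096, 1=1879/4096)

Answer: 2217/4096 1879/4096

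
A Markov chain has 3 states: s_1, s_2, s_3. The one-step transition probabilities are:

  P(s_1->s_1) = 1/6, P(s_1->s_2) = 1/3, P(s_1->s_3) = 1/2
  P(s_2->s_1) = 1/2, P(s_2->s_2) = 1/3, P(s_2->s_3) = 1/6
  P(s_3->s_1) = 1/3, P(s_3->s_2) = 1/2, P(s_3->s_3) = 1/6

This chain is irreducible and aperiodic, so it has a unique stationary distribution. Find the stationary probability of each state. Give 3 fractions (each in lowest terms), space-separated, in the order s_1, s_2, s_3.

Answer: 17/50 19/50 7/25

Derivation:
The stationary distribution satisfies pi = pi * P, i.e.:
  pi_s_1 = 1/6*pi_s_1 + 1/2*pi_s_2 + 1/3*pi_s_3
  pi_s_2 = 1/3*pi_s_1 + 1/3*pi_s_2 + 1/2*pi_s_3
  pi_s_3 = 1/2*pi_s_1 + 1/6*pi_s_2 + 1/6*pi_s_3
with normalization: pi_s_1 + pi_s_2 + pi_s_3 = 1.

Using the first 2 balance equations plus normalization, the linear system A*pi = b is:
  [-5/6, 1/2, 1/3] . pi = 0
  [1/3, -2/3, 1/2] . pi = 0
  [1, 1, 1] . pi = 1

Solving yields:
  pi_s_1 = 17/50
  pi_s_2 = 19/50
  pi_s_3 = 7/25

Verification (pi * P):
  17/50*1/6 + 19/50*1/2 + 7/25*1/3 = 17/50 = pi_s_1  (ok)
  17/50*1/3 + 19/50*1/3 + 7/25*1/2 = 19/50 = pi_s_2  (ok)
  17/50*1/2 + 19/50*1/6 + 7/25*1/6 = 7/25 = pi_s_3  (ok)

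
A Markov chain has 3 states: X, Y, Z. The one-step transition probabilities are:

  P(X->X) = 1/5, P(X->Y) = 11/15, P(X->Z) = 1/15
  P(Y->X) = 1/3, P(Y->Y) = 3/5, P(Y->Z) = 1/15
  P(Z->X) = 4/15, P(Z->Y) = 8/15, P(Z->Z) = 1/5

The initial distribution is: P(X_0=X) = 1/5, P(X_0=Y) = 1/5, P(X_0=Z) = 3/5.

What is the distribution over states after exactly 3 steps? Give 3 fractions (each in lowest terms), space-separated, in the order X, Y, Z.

Propagating the distribution step by step (d_{t+1} = d_t * P):
d_0 = (X=1/5, Y=1/5, Z=3/5)
  d_1[X] = 1/5*1/5 + 1/5*1/3 + 3/5*4/15 = 4/15
  d_1[Y] = 1/5*11/15 + 1/5*3/5 + 3/5*8/15 = 44/75
  d_1[Z] = 1/5*1/15 + 1/5*1/15 + 3/5*1/5 = 11/75
d_1 = (X=4/15, Y=44/75, Z=11/75)
  d_2[X] = 4/15*1/5 + 44/75*1/3 + 11/75*4/15 = 36/125
  d_2[Y] = 4/15*11/15 + 44/75*3/5 + 11/75*8/15 = 704/1125
  d_2[Z] = 4/15*1/15 + 44/75*1/15 + 11/75*1/5 = 97/1125
d_2 = (X=36/125, Y=704/1125, Z=97/1125)
  d_3[X] = 36/125*1/5 + 704/1125*1/3 + 97/1125*4/15 = 976/3375
  d_3[Y] = 36/125*11/15 + 704/1125*3/5 + 97/1125*8/15 = 10676/16875
  d_3[Z] = 36/125*1/15 + 704/1125*1/15 + 97/1125*1/5 = 1319/16875
d_3 = (X=976/3375, Y=10676/16875, Z=1319/16875)

Answer: 976/3375 10676/16875 1319/16875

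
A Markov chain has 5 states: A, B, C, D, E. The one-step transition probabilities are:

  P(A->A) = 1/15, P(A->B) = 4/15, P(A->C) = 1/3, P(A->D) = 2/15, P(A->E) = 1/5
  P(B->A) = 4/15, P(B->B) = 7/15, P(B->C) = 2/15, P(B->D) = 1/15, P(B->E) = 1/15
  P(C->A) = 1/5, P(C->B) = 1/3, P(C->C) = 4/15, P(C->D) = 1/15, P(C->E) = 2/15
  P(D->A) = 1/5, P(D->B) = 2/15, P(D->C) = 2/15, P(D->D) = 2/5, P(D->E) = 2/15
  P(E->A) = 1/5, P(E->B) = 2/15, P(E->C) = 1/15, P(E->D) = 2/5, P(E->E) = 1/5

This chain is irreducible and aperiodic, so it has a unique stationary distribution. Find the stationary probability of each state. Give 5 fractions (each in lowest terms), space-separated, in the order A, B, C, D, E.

Answer: 5893/30402 8975/30402 2860/15201 1897/10134 4123/30402

Derivation:
The stationary distribution satisfies pi = pi * P, i.e.:
  pi_A = 1/15*pi_A + 4/15*pi_B + 1/5*pi_C + 1/5*pi_D + 1/5*pi_E
  pi_B = 4/15*pi_A + 7/15*pi_B + 1/3*pi_C + 2/15*pi_D + 2/15*pi_E
  pi_C = 1/3*pi_A + 2/15*pi_B + 4/15*pi_C + 2/15*pi_D + 1/15*pi_E
  pi_D = 2/15*pi_A + 1/15*pi_B + 1/15*pi_C + 2/5*pi_D + 2/5*pi_E
  pi_E = 1/5*pi_A + 1/15*pi_B + 2/15*pi_C + 2/15*pi_D + 1/5*pi_E
with normalization: pi_A + pi_B + pi_C + pi_D + pi_E = 1.

Using the first 4 balance equations plus normalization, the linear system A*pi = b is:
  [-14/15, 4/15, 1/5, 1/5, 1/5] . pi = 0
  [4/15, -8/15, 1/3, 2/15, 2/15] . pi = 0
  [1/3, 2/15, -11/15, 2/15, 1/15] . pi = 0
  [2/15, 1/15, 1/15, -3/5, 2/5] . pi = 0
  [1, 1, 1, 1, 1] . pi = 1

Solving yields:
  pi_A = 5893/30402
  pi_B = 8975/30402
  pi_C = 2860/15201
  pi_D = 1897/10134
  pi_E = 4123/30402

Verification (pi * P):
  5893/30402*1/15 + 8975/30402*4/15 + 2860/15201*1/5 + 1897/10134*1/5 + 4123/30402*1/5 = 5893/30402 = pi_A  (ok)
  5893/30402*4/15 + 8975/30402*7/15 + 2860/15201*1/3 + 1897/10134*2/15 + 4123/30402*2/15 = 8975/30402 = pi_B  (ok)
  5893/30402*1/3 + 8975/30402*2/15 + 2860/15201*4/15 + 1897/10134*2/15 + 4123/30402*1/15 = 2860/15201 = pi_C  (ok)
  5893/30402*2/15 + 8975/30402*1/15 + 2860/15201*1/15 + 1897/10134*2/5 + 4123/30402*2/5 = 1897/10134 = pi_D  (ok)
  5893/30402*1/5 + 8975/30402*1/15 + 2860/15201*2/15 + 1897/10134*2/15 + 4123/30402*1/5 = 4123/30402 = pi_E  (ok)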